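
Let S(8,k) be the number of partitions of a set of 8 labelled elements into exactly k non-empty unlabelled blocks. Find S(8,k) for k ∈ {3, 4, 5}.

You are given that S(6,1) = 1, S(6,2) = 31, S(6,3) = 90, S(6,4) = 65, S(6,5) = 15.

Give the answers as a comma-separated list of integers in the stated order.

r7: T_7,2=2×31+1=63; T_7,3=3×90+31=301; T_7,4=4×65+90=350; T_7,5=5×15+65=140
r8: T_8,3=3×301+63=966; T_8,4=4×350+301=1701; T_8,5=5×140+350=1050
Read S(8,3) = 966, S(8,4) = 1701, S(8,5) = 1050.

966, 1701, 1050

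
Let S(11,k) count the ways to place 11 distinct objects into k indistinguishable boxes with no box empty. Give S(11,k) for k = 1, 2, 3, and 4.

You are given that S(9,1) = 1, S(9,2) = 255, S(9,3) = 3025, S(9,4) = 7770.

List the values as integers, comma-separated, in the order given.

1, 1023, 28501, 145750

@10  (10,1):1·1+0→1, (10,2):255·2+1→511, (10,3):3025·3+255→9330, (10,4):7770·4+3025→34105
@11  (11,1):1·1+0→1, (11,2):511·2+1→1023, (11,3):9330·3+511→28501, (11,4):34105·4+9330→145750
Read S(11,1) = 1, S(11,2) = 1023, S(11,3) = 28501, S(11,4) = 145750.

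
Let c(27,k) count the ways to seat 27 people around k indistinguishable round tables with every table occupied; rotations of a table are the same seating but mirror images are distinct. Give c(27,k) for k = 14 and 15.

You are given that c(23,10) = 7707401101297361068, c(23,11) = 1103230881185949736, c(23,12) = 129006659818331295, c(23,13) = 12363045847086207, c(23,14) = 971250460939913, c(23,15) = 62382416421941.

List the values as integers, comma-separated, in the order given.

1654339178844590073615, 137637641117332879365

[24] T[24,11]:23*1103230881185949736+7707401101297361068=33081711368574204996 · T[24,12]:23*129006659818331295+1103230881185949736=4070384057007569521 · T[24,13]:23*12363045847086207+129006659818331295=413356714301314056 · T[24,14]:23*971250460939913+12363045847086207=34701806448704206 · T[24,15]:23*62382416421941+971250460939913=2406046038644556
[25] T[25,12]:24*4070384057007569521+33081711368574204996=130770928736755873500 · T[25,13]:24*413356714301314056+4070384057007569521=13990945200239106865 · T[25,14]:24*34701806448704206+413356714301314056=1246200069070215000 · T[25,15]:24*2406046038644556+34701806448704206=92446911376173550
[26] T[26,13]:25*13990945200239106865+130770928736755873500=480544558742733545125 · T[26,14]:25*1246200069070215000+13990945200239106865=45145946926994481865 · T[26,15]:25*92446911376173550+1246200069070215000=3557372853474553750
[27] T[27,14]:26*45145946926994481865+480544558742733545125=1654339178844590073615 · T[27,15]:26*3557372853474553750+45145946926994481865=137637641117332879365
Read c(27,14) = 1654339178844590073615, c(27,15) = 137637641117332879365.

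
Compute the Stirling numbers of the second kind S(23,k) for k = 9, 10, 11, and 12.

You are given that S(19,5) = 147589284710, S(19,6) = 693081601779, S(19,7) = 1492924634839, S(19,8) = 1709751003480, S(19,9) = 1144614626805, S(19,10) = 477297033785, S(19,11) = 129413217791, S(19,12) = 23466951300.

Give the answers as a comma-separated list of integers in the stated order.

i=20: T(20,6)=147589284710+6·693081601779=4306078895384 | T(20,7)=693081601779+7·1492924634839=11143554045652 | T(20,8)=1492924634839+8·1709751003480=15170932662679 | T(20,9)=1709751003480+9·1144614626805=12011282644725 | T(20,10)=1144614626805+10·477297033785=5917584964655 | T(20,11)=477297033785+11·129413217791=1900842429486 | T(20,12)=129413217791+12·23466951300=411016633391
i=21: T(21,7)=4306078895384+7·11143554045652=82310957214948 | T(21,8)=11143554045652+8·15170932662679=132511015347084 | T(21,9)=15170932662679+9·12011282644725=123272476465204 | T(21,10)=12011282644725+10·5917584964655=71187132291275 | T(21,11)=5917584964655+11·1900842429486=26826851689001 | T(21,12)=1900842429486+12·411016633391=6833042030178
i=22: T(22,8)=82310957214948+8·132511015347084=1142399079991620 | T(22,9)=132511015347084+9·123272476465204=1241963303533920 | T(22,10)=123272476465204+10·71187132291275=835143799377954 | T(22,11)=71187132291275+11·26826851689001=366282500870286 | T(22,12)=26826851689001+12·6833042030178=108823356051137
i=23: T(23,9)=1142399079991620+9·1241963303533920=12320068811796900 | T(23,10)=1241963303533920+10·835143799377954=9593401297313460 | T(23,11)=835143799377954+11·366282500870286=4864251308951100 | T(23,12)=366282500870286+12·108823356051137=1672162773483930
Read S(23,9) = 12320068811796900, S(23,10) = 9593401297313460, S(23,11) = 4864251308951100, S(23,12) = 1672162773483930.

12320068811796900, 9593401297313460, 4864251308951100, 1672162773483930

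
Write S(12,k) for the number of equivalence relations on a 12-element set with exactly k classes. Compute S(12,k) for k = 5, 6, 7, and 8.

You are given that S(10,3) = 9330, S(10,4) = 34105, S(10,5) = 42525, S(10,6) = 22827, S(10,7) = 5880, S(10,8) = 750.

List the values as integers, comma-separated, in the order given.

1379400, 1323652, 627396, 159027

[11] T[11,4]:4*34105+9330=145750 · T[11,5]:5*42525+34105=246730 · T[11,6]:6*22827+42525=179487 · T[11,7]:7*5880+22827=63987 · T[11,8]:8*750+5880=11880
[12] T[12,5]:5*246730+145750=1379400 · T[12,6]:6*179487+246730=1323652 · T[12,7]:7*63987+179487=627396 · T[12,8]:8*11880+63987=159027
Read S(12,5) = 1379400, S(12,6) = 1323652, S(12,7) = 627396, S(12,8) = 159027.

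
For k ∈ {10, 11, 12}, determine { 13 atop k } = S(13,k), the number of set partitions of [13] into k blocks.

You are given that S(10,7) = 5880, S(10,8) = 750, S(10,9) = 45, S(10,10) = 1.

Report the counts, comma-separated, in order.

39325, 2431, 78

row 11: T[11][8]=8·750+5880=11880  T[11][9]=9·45+750=1155  T[11][10]=10·1+45=55  T[11][11]=11·0+1=1
row 12: T[12][9]=9·1155+11880=22275  T[12][10]=10·55+1155=1705  T[12][11]=11·1+55=66  T[12][12]=12·0+1=1
row 13: T[13][10]=10·1705+22275=39325  T[13][11]=11·66+1705=2431  T[13][12]=12·1+66=78
Read S(13,10) = 39325, S(13,11) = 2431, S(13,12) = 78.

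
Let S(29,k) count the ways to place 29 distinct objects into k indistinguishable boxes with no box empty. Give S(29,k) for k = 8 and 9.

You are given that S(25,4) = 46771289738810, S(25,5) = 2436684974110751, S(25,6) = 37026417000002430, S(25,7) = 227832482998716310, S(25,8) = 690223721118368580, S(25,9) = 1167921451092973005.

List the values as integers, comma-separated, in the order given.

3224318613979279184316, 9452962848327254398506

@26  (26,5):2436684974110751·5+46771289738810→12230196160292565, (26,6):37026417000002430·6+2436684974110751→224595186974125331, (26,7):227832482998716310·7+37026417000002430→1631853797991016600, (26,8):690223721118368580·8+227832482998716310→5749622251945664950, (26,9):1167921451092973005·9+690223721118368580→11201516780955125625
@27  (27,6):224595186974125331·6+12230196160292565→1359801318005044551, (27,7):1631853797991016600·7+224595186974125331→11647571772911241531, (27,8):5749622251945664950·8+1631853797991016600→47628831813556336200, (27,9):11201516780955125625·9+5749622251945664950→106563273280541795575
@28  (28,7):11647571772911241531·7+1359801318005044551→82892803728383735268, (28,8):47628831813556336200·8+11647571772911241531→392678226281361931131, (28,9):106563273280541795575·9+47628831813556336200→1006698291338432496375
@29  (29,8):392678226281361931131·8+82892803728383735268→3224318613979279184316, (29,9):1006698291338432496375·9+392678226281361931131→9452962848327254398506
Read S(29,8) = 3224318613979279184316, S(29,9) = 9452962848327254398506.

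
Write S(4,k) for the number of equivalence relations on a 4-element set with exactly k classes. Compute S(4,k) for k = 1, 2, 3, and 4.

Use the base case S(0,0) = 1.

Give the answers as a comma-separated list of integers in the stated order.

r1: T_1,1=1×0+1=1
r2: T_2,1=1×1+0=1; T_2,2=2×0+1=1
r3: T_3,1=1×1+0=1; T_3,2=2×1+1=3; T_3,3=3×0+1=1
r4: T_4,1=1×1+0=1; T_4,2=2×3+1=7; T_4,3=3×1+3=6; T_4,4=4×0+1=1
Read S(4,1) = 1, S(4,2) = 7, S(4,3) = 6, S(4,4) = 1.

1, 7, 6, 1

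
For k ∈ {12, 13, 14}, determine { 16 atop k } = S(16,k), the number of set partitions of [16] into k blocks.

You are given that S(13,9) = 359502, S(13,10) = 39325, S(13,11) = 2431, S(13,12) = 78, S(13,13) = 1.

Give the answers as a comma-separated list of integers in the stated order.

row 14: T[14][10]=10·39325+359502=752752  T[14][11]=11·2431+39325=66066  T[14][12]=12·78+2431=3367  T[14][13]=13·1+78=91  T[14][14]=14·0+1=1
row 15: T[15][11]=11·66066+752752=1479478  T[15][12]=12·3367+66066=106470  T[15][13]=13·91+3367=4550  T[15][14]=14·1+91=105
row 16: T[16][12]=12·106470+1479478=2757118  T[16][13]=13·4550+106470=165620  T[16][14]=14·105+4550=6020
Read S(16,12) = 2757118, S(16,13) = 165620, S(16,14) = 6020.

2757118, 165620, 6020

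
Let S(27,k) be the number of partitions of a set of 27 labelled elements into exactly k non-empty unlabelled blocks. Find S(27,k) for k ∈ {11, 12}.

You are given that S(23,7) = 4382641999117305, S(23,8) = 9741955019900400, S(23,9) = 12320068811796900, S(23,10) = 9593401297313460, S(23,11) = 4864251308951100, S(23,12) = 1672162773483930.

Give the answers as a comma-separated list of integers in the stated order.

r24: T_24,8=8×9741955019900400+4382641999117305=82318282158320505; T_24,9=9×12320068811796900+9741955019900400=120622574326072500; T_24,10=10×9593401297313460+12320068811796900=108254081784931500; T_24,11=11×4864251308951100+9593401297313460=63100165695775560; T_24,12=12×1672162773483930+4864251308951100=24930204590758260
r25: T_25,9=9×120622574326072500+82318282158320505=1167921451092973005; T_25,10=10×108254081784931500+120622574326072500=1203163392175387500; T_25,11=11×63100165695775560+108254081784931500=802355904438462660; T_25,12=12×24930204590758260+63100165695775560=362262620784874680
r26: T_26,10=10×1203163392175387500+1167921451092973005=13199555372846848005; T_26,11=11×802355904438462660+1203163392175387500=10029078340998476760; T_26,12=12×362262620784874680+802355904438462660=5149507353856958820
r27: T_27,11=11×10029078340998476760+13199555372846848005=123519417123830092365; T_27,12=12×5149507353856958820+10029078340998476760=71823166587281982600
Read S(27,11) = 123519417123830092365, S(27,12) = 71823166587281982600.

123519417123830092365, 71823166587281982600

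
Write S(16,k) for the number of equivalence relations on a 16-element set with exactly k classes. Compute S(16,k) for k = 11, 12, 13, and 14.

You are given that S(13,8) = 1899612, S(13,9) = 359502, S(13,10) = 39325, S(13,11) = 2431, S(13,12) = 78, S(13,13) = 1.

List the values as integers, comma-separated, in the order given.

[14] T[14,9]:9*359502+1899612=5135130 · T[14,10]:10*39325+359502=752752 · T[14,11]:11*2431+39325=66066 · T[14,12]:12*78+2431=3367 · T[14,13]:13*1+78=91 · T[14,14]:14*0+1=1
[15] T[15,10]:10*752752+5135130=12662650 · T[15,11]:11*66066+752752=1479478 · T[15,12]:12*3367+66066=106470 · T[15,13]:13*91+3367=4550 · T[15,14]:14*1+91=105
[16] T[16,11]:11*1479478+12662650=28936908 · T[16,12]:12*106470+1479478=2757118 · T[16,13]:13*4550+106470=165620 · T[16,14]:14*105+4550=6020
Read S(16,11) = 28936908, S(16,12) = 2757118, S(16,13) = 165620, S(16,14) = 6020.

28936908, 2757118, 165620, 6020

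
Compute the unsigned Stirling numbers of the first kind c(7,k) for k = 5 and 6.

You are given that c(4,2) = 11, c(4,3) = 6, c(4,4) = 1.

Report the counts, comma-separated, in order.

175, 21

i=5: T(5,3)=11+4·6=35 | T(5,4)=6+4·1=10 | T(5,5)=1+4·0=1
i=6: T(6,4)=35+5·10=85 | T(6,5)=10+5·1=15 | T(6,6)=1+5·0=1
i=7: T(7,5)=85+6·15=175 | T(7,6)=15+6·1=21
Read c(7,5) = 175, c(7,6) = 21.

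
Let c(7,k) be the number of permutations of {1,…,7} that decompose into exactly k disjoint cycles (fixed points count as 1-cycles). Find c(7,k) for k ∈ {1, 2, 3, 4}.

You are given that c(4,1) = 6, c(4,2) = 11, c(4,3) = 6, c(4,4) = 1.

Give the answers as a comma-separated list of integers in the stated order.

720, 1764, 1624, 735

r5: T_5,1=4×6+0=24; T_5,2=4×11+6=50; T_5,3=4×6+11=35; T_5,4=4×1+6=10
r6: T_6,1=5×24+0=120; T_6,2=5×50+24=274; T_6,3=5×35+50=225; T_6,4=5×10+35=85
r7: T_7,1=6×120+0=720; T_7,2=6×274+120=1764; T_7,3=6×225+274=1624; T_7,4=6×85+225=735
Read c(7,1) = 720, c(7,2) = 1764, c(7,3) = 1624, c(7,4) = 735.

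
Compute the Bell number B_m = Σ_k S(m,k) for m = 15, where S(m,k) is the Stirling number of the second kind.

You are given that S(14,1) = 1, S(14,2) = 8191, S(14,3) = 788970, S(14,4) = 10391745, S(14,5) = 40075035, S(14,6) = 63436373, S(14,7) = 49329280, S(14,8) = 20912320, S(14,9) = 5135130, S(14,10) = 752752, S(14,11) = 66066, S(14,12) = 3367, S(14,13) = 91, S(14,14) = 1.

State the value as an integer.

row 15: T[15][1]=1·1+0=1  T[15][2]=2·8191+1=16383  T[15][3]=3·788970+8191=2375101  T[15][4]=4·10391745+788970=42355950  T[15][5]=5·40075035+10391745=210766920  T[15][6]=6·63436373+40075035=420693273  T[15][7]=7·49329280+63436373=408741333  T[15][8]=8·20912320+49329280=216627840  T[15][9]=9·5135130+20912320=67128490  T[15][10]=10·752752+5135130=12662650  T[15][11]=11·66066+752752=1479478  T[15][12]=12·3367+66066=106470  T[15][13]=13·91+3367=4550  T[15][14]=14·1+91=105  T[15][15]=15·0+1=1
B_15 = ΣS(15,k) = 1+16383+2375101+42355950+210766920+420693273+408741333+216627840+67128490+12662650+1479478+106470+4550+105+1 = 1382958545

1382958545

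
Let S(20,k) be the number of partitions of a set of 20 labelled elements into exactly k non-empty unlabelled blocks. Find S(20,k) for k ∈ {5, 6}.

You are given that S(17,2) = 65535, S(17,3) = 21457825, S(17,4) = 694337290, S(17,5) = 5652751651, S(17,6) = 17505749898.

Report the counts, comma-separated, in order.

[18] T[18,3]:3*21457825+65535=64439010 · T[18,4]:4*694337290+21457825=2798806985 · T[18,5]:5*5652751651+694337290=28958095545 · T[18,6]:6*17505749898+5652751651=110687251039
[19] T[19,4]:4*2798806985+64439010=11259666950 · T[19,5]:5*28958095545+2798806985=147589284710 · T[19,6]:6*110687251039+28958095545=693081601779
[20] T[20,5]:5*147589284710+11259666950=749206090500 · T[20,6]:6*693081601779+147589284710=4306078895384
Read S(20,5) = 749206090500, S(20,6) = 4306078895384.

749206090500, 4306078895384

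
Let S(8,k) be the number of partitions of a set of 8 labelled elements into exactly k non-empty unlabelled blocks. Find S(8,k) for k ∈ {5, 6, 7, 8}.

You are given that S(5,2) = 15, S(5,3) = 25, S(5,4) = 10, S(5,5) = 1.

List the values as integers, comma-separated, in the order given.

1050, 266, 28, 1

i=6: T(6,3)=15+3·25=90 | T(6,4)=25+4·10=65 | T(6,5)=10+5·1=15 | T(6,6)=1+6·0=1
i=7: T(7,4)=90+4·65=350 | T(7,5)=65+5·15=140 | T(7,6)=15+6·1=21 | T(7,7)=1+7·0=1
i=8: T(8,5)=350+5·140=1050 | T(8,6)=140+6·21=266 | T(8,7)=21+7·1=28 | T(8,8)=1+8·0=1
Read S(8,5) = 1050, S(8,6) = 266, S(8,7) = 28, S(8,8) = 1.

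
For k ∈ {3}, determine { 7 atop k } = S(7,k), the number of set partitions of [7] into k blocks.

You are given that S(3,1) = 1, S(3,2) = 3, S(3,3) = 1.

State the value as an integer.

@4  (4,1):1·1+0→1, (4,2):3·2+1→7, (4,3):1·3+3→6
@5  (5,1):1·1+0→1, (5,2):7·2+1→15, (5,3):6·3+7→25
@6  (6,2):15·2+1→31, (6,3):25·3+15→90
@7  (7,3):90·3+31→301
Read S(7,3) = 301.

301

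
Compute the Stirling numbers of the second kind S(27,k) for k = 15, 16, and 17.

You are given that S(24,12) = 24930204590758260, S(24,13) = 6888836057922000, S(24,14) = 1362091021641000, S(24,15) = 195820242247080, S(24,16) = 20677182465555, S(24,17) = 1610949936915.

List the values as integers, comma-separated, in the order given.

1834634071262848260, 294063066070824960, 35569317763922670

[25] T[25,13]:13*6888836057922000+24930204590758260=114485073343744260 · T[25,14]:14*1362091021641000+6888836057922000=25958110360896000 · T[25,15]:15*195820242247080+1362091021641000=4299394655347200 · T[25,16]:16*20677182465555+195820242247080=526655161695960 · T[25,17]:17*1610949936915+20677182465555=48063331393110
[26] T[26,14]:14*25958110360896000+114485073343744260=477898618396288260 · T[26,15]:15*4299394655347200+25958110360896000=90449030191104000 · T[26,16]:16*526655161695960+4299394655347200=12725877242482560 · T[26,17]:17*48063331393110+526655161695960=1343731795378830
[27] T[27,15]:15*90449030191104000+477898618396288260=1834634071262848260 · T[27,16]:16*12725877242482560+90449030191104000=294063066070824960 · T[27,17]:17*1343731795378830+12725877242482560=35569317763922670
Read S(27,15) = 1834634071262848260, S(27,16) = 294063066070824960, S(27,17) = 35569317763922670.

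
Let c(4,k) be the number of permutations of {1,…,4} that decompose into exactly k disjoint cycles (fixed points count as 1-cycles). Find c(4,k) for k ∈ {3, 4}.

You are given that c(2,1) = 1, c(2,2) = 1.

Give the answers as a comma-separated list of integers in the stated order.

i=3: T(3,2)=1+2·1=3 | T(3,3)=1+2·0=1
i=4: T(4,3)=3+3·1=6 | T(4,4)=1+3·0=1
Read c(4,3) = 6, c(4,4) = 1.

6, 1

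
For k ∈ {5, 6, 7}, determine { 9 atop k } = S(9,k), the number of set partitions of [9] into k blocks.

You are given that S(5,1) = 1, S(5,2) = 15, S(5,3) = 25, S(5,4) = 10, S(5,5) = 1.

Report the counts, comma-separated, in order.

r6: T_6,2=2×15+1=31; T_6,3=3×25+15=90; T_6,4=4×10+25=65; T_6,5=5×1+10=15; T_6,6=6×0+1=1
r7: T_7,3=3×90+31=301; T_7,4=4×65+90=350; T_7,5=5×15+65=140; T_7,6=6×1+15=21; T_7,7=7×0+1=1
r8: T_8,4=4×350+301=1701; T_8,5=5×140+350=1050; T_8,6=6×21+140=266; T_8,7=7×1+21=28
r9: T_9,5=5×1050+1701=6951; T_9,6=6×266+1050=2646; T_9,7=7×28+266=462
Read S(9,5) = 6951, S(9,6) = 2646, S(9,7) = 462.

6951, 2646, 462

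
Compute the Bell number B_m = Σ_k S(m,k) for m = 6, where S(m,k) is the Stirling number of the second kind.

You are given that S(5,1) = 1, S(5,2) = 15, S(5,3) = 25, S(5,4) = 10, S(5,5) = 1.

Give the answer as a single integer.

[6] T[6,1]:1*1+0=1 · T[6,2]:2*15+1=31 · T[6,3]:3*25+15=90 · T[6,4]:4*10+25=65 · T[6,5]:5*1+10=15 · T[6,6]:6*0+1=1
B_6 = ΣS(6,k) = 1+31+90+65+15+1 = 203

203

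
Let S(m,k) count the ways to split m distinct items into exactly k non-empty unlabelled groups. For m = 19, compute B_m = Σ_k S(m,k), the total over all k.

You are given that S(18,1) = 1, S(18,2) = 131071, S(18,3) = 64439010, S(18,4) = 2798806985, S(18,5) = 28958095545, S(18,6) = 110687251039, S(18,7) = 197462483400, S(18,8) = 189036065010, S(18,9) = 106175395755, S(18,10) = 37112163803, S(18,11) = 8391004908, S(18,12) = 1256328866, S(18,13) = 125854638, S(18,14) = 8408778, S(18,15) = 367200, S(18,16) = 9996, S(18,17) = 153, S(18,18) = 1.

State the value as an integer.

5832742205057

[19] T[19,1]:1*1+0=1 · T[19,2]:2*131071+1=262143 · T[19,3]:3*64439010+131071=193448101 · T[19,4]:4*2798806985+64439010=11259666950 · T[19,5]:5*28958095545+2798806985=147589284710 · T[19,6]:6*110687251039+28958095545=693081601779 · T[19,7]:7*197462483400+110687251039=1492924634839 · T[19,8]:8*189036065010+197462483400=1709751003480 · T[19,9]:9*106175395755+189036065010=1144614626805 · T[19,10]:10*37112163803+106175395755=477297033785 · T[19,11]:11*8391004908+37112163803=129413217791 · T[19,12]:12*1256328866+8391004908=23466951300 · T[19,13]:13*125854638+1256328866=2892439160 · T[19,14]:14*8408778+125854638=243577530 · T[19,15]:15*367200+8408778=13916778 · T[19,16]:16*9996+367200=527136 · T[19,17]:17*153+9996=12597 · T[19,18]:18*1+153=171 · T[19,19]:19*0+1=1
B_19 = ΣS(19,k) = 1+262143+193448101+11259666950+147589284710+693081601779+1492924634839+1709751003480+1144614626805+477297033785+129413217791+23466951300+2892439160+243577530+13916778+527136+12597+171+1 = 5832742205057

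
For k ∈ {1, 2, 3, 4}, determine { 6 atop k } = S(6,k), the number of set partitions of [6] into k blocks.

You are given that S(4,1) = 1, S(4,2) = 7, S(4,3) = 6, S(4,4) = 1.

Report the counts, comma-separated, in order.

[5] T[5,1]:1*1+0=1 · T[5,2]:2*7+1=15 · T[5,3]:3*6+7=25 · T[5,4]:4*1+6=10
[6] T[6,1]:1*1+0=1 · T[6,2]:2*15+1=31 · T[6,3]:3*25+15=90 · T[6,4]:4*10+25=65
Read S(6,1) = 1, S(6,2) = 31, S(6,3) = 90, S(6,4) = 65.

1, 31, 90, 65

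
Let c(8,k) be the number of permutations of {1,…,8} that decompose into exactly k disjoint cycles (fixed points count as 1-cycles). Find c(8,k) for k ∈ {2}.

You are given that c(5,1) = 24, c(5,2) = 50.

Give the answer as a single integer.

row 6: T[6][1]=5·24+0=120  T[6][2]=5·50+24=274
row 7: T[7][1]=6·120+0=720  T[7][2]=6·274+120=1764
row 8: T[8][2]=7·1764+720=13068
Read c(8,2) = 13068.

13068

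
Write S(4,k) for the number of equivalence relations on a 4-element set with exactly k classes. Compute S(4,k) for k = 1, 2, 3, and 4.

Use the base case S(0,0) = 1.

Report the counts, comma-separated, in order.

1, 7, 6, 1

row 1: T[1][1]=1·0+1=1
row 2: T[2][1]=1·1+0=1  T[2][2]=2·0+1=1
row 3: T[3][1]=1·1+0=1  T[3][2]=2·1+1=3  T[3][3]=3·0+1=1
row 4: T[4][1]=1·1+0=1  T[4][2]=2·3+1=7  T[4][3]=3·1+3=6  T[4][4]=4·0+1=1
Read S(4,1) = 1, S(4,2) = 7, S(4,3) = 6, S(4,4) = 1.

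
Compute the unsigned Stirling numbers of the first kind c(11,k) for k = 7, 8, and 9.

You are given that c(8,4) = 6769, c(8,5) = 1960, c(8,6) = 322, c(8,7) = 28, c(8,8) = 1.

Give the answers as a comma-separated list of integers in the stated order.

157773, 18150, 1320

@9  (9,5):1960·8+6769→22449, (9,6):322·8+1960→4536, (9,7):28·8+322→546, (9,8):1·8+28→36, (9,9):0·8+1→1
@10  (10,6):4536·9+22449→63273, (10,7):546·9+4536→9450, (10,8):36·9+546→870, (10,9):1·9+36→45
@11  (11,7):9450·10+63273→157773, (11,8):870·10+9450→18150, (11,9):45·10+870→1320
Read c(11,7) = 157773, c(11,8) = 18150, c(11,9) = 1320.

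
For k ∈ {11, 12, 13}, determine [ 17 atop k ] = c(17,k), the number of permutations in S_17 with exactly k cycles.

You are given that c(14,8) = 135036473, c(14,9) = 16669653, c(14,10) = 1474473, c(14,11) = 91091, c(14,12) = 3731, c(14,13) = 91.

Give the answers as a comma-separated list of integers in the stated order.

@15  (15,9):16669653·14+135036473→368411615, (15,10):1474473·14+16669653→37312275, (15,11):91091·14+1474473→2749747, (15,12):3731·14+91091→143325, (15,13):91·14+3731→5005
@16  (16,10):37312275·15+368411615→928095740, (16,11):2749747·15+37312275→78558480, (16,12):143325·15+2749747→4899622, (16,13):5005·15+143325→218400
@17  (17,11):78558480·16+928095740→2185031420, (17,12):4899622·16+78558480→156952432, (17,13):218400·16+4899622→8394022
Read c(17,11) = 2185031420, c(17,12) = 156952432, c(17,13) = 8394022.

2185031420, 156952432, 8394022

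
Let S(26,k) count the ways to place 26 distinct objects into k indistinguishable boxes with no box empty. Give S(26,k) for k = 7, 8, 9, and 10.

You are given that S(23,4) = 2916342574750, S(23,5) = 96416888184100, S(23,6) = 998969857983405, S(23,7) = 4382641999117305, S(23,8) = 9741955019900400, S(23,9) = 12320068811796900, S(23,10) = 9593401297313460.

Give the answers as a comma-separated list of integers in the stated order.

i=24: T(24,5)=2916342574750+5·96416888184100=485000783495250 | T(24,6)=96416888184100+6·998969857983405=6090236036084530 | T(24,7)=998969857983405+7·4382641999117305=31677463851804540 | T(24,8)=4382641999117305+8·9741955019900400=82318282158320505 | T(24,9)=9741955019900400+9·12320068811796900=120622574326072500 | T(24,10)=12320068811796900+10·9593401297313460=108254081784931500
i=25: T(25,6)=485000783495250+6·6090236036084530=37026417000002430 | T(25,7)=6090236036084530+7·31677463851804540=227832482998716310 | T(25,8)=31677463851804540+8·82318282158320505=690223721118368580 | T(25,9)=82318282158320505+9·120622574326072500=1167921451092973005 | T(25,10)=120622574326072500+10·108254081784931500=1203163392175387500
i=26: T(26,7)=37026417000002430+7·227832482998716310=1631853797991016600 | T(26,8)=227832482998716310+8·690223721118368580=5749622251945664950 | T(26,9)=690223721118368580+9·1167921451092973005=11201516780955125625 | T(26,10)=1167921451092973005+10·1203163392175387500=13199555372846848005
Read S(26,7) = 1631853797991016600, S(26,8) = 5749622251945664950, S(26,9) = 11201516780955125625, S(26,10) = 13199555372846848005.

1631853797991016600, 5749622251945664950, 11201516780955125625, 13199555372846848005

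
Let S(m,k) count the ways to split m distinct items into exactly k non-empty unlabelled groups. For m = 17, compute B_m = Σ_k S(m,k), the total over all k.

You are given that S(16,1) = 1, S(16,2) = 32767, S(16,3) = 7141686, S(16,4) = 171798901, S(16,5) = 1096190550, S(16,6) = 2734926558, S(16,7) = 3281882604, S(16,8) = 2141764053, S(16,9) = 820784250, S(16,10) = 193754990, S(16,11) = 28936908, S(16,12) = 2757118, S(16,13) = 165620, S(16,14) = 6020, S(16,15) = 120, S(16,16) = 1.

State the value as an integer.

r17: T_17,1=1×1+0=1; T_17,2=2×32767+1=65535; T_17,3=3×7141686+32767=21457825; T_17,4=4×171798901+7141686=694337290; T_17,5=5×1096190550+171798901=5652751651; T_17,6=6×2734926558+1096190550=17505749898; T_17,7=7×3281882604+2734926558=25708104786; T_17,8=8×2141764053+3281882604=20415995028; T_17,9=9×820784250+2141764053=9528822303; T_17,10=10×193754990+820784250=2758334150; T_17,11=11×28936908+193754990=512060978; T_17,12=12×2757118+28936908=62022324; T_17,13=13×165620+2757118=4910178; T_17,14=14×6020+165620=249900; T_17,15=15×120+6020=7820; T_17,16=16×1+120=136; T_17,17=17×0+1=1
B_17 = ΣS(17,k) = 1+65535+21457825+694337290+5652751651+17505749898+25708104786+20415995028+9528822303+2758334150+512060978+62022324+4910178+249900+7820+136+1 = 82864869804

82864869804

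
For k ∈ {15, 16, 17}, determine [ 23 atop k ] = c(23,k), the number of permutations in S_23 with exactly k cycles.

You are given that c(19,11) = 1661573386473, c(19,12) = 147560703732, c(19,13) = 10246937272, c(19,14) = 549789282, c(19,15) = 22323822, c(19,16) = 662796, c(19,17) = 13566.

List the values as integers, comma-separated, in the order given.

62382416421941, 3256091103430, 136717357942

row 20: T[20][12]=19·147560703732+1661573386473=4465226757381  T[20][13]=19·10246937272+147560703732=342252511900  T[20][14]=19·549789282+10246937272=20692933630  T[20][15]=19·22323822+549789282=973941900  T[20][16]=19·662796+22323822=34916946  T[20][17]=19·13566+662796=920550
row 21: T[21][13]=20·342252511900+4465226757381=11310276995381  T[21][14]=20·20692933630+342252511900=756111184500  T[21][15]=20·973941900+20692933630=40171771630  T[21][16]=20·34916946+973941900=1672280820  T[21][17]=20·920550+34916946=53327946
row 22: T[22][14]=21·756111184500+11310276995381=27188611869881  T[22][15]=21·40171771630+756111184500=1599718388730  T[22][16]=21·1672280820+40171771630=75289668850  T[22][17]=21·53327946+1672280820=2792167686
row 23: T[23][15]=22·1599718388730+27188611869881=62382416421941  T[23][16]=22·75289668850+1599718388730=3256091103430  T[23][17]=22·2792167686+75289668850=136717357942
Read c(23,15) = 62382416421941, c(23,16) = 3256091103430, c(23,17) = 136717357942.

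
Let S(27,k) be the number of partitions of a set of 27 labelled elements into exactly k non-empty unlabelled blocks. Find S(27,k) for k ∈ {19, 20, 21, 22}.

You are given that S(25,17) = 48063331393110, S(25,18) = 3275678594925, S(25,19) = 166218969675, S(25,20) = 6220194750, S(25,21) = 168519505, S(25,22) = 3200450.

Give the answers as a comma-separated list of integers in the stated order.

i=26: T(26,18)=48063331393110+18·3275678594925=107025546101760 | T(26,19)=3275678594925+19·166218969675=6433839018750 | T(26,20)=166218969675+20·6220194750=290622864675 | T(26,21)=6220194750+21·168519505=9759104355 | T(26,22)=168519505+22·3200450=238929405
i=27: T(27,19)=107025546101760+19·6433839018750=229268487458010 | T(27,20)=6433839018750+20·290622864675=12246296312250 | T(27,21)=290622864675+21·9759104355=495564056130 | T(27,22)=9759104355+22·238929405=15015551265
Read S(27,19) = 229268487458010, S(27,20) = 12246296312250, S(27,21) = 495564056130, S(27,22) = 15015551265.

229268487458010, 12246296312250, 495564056130, 15015551265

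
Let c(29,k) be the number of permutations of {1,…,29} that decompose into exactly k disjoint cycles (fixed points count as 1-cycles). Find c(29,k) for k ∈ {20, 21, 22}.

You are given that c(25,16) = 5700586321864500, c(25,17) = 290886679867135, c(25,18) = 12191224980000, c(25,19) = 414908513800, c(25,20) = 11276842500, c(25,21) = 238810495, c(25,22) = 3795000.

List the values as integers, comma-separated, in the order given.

124243455209483610, 4285624815406935, 123268226851770

row 26: T[26][17]=25·290886679867135+5700586321864500=12972753318542875  T[26][18]=25·12191224980000+290886679867135=595667304367135  T[26][19]=25·414908513800+12191224980000=22563937825000  T[26][20]=25·11276842500+414908513800=696829576300  T[26][21]=25·238810495+11276842500=17247104875  T[26][22]=25·3795000+238810495=333685495
row 27: T[27][18]=26·595667304367135+12972753318542875=28460103232088385  T[27][19]=26·22563937825000+595667304367135=1182329687817135  T[27][20]=26·696829576300+22563937825000=40681506808800  T[27][21]=26·17247104875+696829576300=1145254303050  T[27][22]=26·333685495+17247104875=25922927745
row 28: T[28][19]=27·1182329687817135+28460103232088385=60383004803151030  T[28][20]=27·40681506808800+1182329687817135=2280730371654735  T[28][21]=27·1145254303050+40681506808800=71603372991150  T[28][22]=27·25922927745+1145254303050=1845173352165
row 29: T[29][20]=28·2280730371654735+60383004803151030=124243455209483610  T[29][21]=28·71603372991150+2280730371654735=4285624815406935  T[29][22]=28·1845173352165+71603372991150=123268226851770
Read c(29,20) = 124243455209483610, c(29,21) = 4285624815406935, c(29,22) = 123268226851770.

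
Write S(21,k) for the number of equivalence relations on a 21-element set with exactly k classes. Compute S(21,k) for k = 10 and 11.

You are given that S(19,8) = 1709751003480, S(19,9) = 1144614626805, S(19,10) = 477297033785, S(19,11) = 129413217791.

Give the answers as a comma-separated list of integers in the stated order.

@20  (20,9):1144614626805·9+1709751003480→12011282644725, (20,10):477297033785·10+1144614626805→5917584964655, (20,11):129413217791·11+477297033785→1900842429486
@21  (21,10):5917584964655·10+12011282644725→71187132291275, (21,11):1900842429486·11+5917584964655→26826851689001
Read S(21,10) = 71187132291275, S(21,11) = 26826851689001.

71187132291275, 26826851689001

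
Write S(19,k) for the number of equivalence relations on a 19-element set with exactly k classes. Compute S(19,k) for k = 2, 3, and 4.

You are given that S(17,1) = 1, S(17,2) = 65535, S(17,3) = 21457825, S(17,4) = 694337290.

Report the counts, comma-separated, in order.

row 18: T[18][1]=1·1+0=1  T[18][2]=2·65535+1=131071  T[18][3]=3·21457825+65535=64439010  T[18][4]=4·694337290+21457825=2798806985
row 19: T[19][2]=2·131071+1=262143  T[19][3]=3·64439010+131071=193448101  T[19][4]=4·2798806985+64439010=11259666950
Read S(19,2) = 262143, S(19,3) = 193448101, S(19,4) = 11259666950.

262143, 193448101, 11259666950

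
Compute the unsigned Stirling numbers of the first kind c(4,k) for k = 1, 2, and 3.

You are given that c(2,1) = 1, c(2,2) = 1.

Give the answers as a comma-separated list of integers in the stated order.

6, 11, 6

row 3: T[3][1]=2·1+0=2  T[3][2]=2·1+1=3  T[3][3]=2·0+1=1
row 4: T[4][1]=3·2+0=6  T[4][2]=3·3+2=11  T[4][3]=3·1+3=6
Read c(4,1) = 6, c(4,2) = 11, c(4,3) = 6.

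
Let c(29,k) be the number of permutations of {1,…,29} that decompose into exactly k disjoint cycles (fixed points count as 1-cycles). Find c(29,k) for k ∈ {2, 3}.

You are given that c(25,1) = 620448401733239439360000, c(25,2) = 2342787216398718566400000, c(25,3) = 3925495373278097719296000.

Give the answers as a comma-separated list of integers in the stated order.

1197348677077520393310044160000, 2105684281550279072336117760000

r26: T_26,1=25×620448401733239439360000+0=15511210043330985984000000; T_26,2=25×2342787216398718566400000+620448401733239439360000=59190128811701203599360000; T_26,3=25×3925495373278097719296000+2342787216398718566400000=100480171548351161548800000
r27: T_27,1=26×15511210043330985984000000+0=403291461126605635584000000; T_27,2=26×59190128811701203599360000+15511210043330985984000000=1554454559147562279567360000; T_27,3=26×100480171548351161548800000+59190128811701203599360000=2671674589068831403868160000
r28: T_28,1=27×403291461126605635584000000+0=10888869450418352160768000000; T_28,2=27×1554454559147562279567360000+403291461126605635584000000=42373564558110787183902720000; T_28,3=27×2671674589068831403868160000+1554454559147562279567360000=73689668464006010184007680000
r29: T_29,2=28×42373564558110787183902720000+10888869450418352160768000000=1197348677077520393310044160000; T_29,3=28×73689668464006010184007680000+42373564558110787183902720000=2105684281550279072336117760000
Read c(29,2) = 1197348677077520393310044160000, c(29,3) = 2105684281550279072336117760000.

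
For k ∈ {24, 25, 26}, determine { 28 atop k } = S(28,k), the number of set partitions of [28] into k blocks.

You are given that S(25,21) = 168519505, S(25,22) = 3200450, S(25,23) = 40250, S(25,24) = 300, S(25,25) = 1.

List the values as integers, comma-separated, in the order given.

460192005, 6654375, 64701

r26: T_26,22=22×3200450+168519505=238929405; T_26,23=23×40250+3200450=4126200; T_26,24=24×300+40250=47450; T_26,25=25×1+300=325; T_26,26=26×0+1=1
r27: T_27,23=23×4126200+238929405=333832005; T_27,24=24×47450+4126200=5265000; T_27,25=25×325+47450=55575; T_27,26=26×1+325=351
r28: T_28,24=24×5265000+333832005=460192005; T_28,25=25×55575+5265000=6654375; T_28,26=26×351+55575=64701
Read S(28,24) = 460192005, S(28,25) = 6654375, S(28,26) = 64701.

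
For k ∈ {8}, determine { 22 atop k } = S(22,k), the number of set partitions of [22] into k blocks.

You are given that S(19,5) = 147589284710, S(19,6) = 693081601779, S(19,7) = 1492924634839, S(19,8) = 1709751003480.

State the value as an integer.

1142399079991620

[20] T[20,6]:6*693081601779+147589284710=4306078895384 · T[20,7]:7*1492924634839+693081601779=11143554045652 · T[20,8]:8*1709751003480+1492924634839=15170932662679
[21] T[21,7]:7*11143554045652+4306078895384=82310957214948 · T[21,8]:8*15170932662679+11143554045652=132511015347084
[22] T[22,8]:8*132511015347084+82310957214948=1142399079991620
Read S(22,8) = 1142399079991620.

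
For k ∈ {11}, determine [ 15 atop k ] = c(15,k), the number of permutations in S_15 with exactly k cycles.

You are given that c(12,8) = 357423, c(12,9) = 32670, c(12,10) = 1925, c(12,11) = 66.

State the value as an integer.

2749747

r13: T_13,9=12×32670+357423=749463; T_13,10=12×1925+32670=55770; T_13,11=12×66+1925=2717
r14: T_14,10=13×55770+749463=1474473; T_14,11=13×2717+55770=91091
r15: T_15,11=14×91091+1474473=2749747
Read c(15,11) = 2749747.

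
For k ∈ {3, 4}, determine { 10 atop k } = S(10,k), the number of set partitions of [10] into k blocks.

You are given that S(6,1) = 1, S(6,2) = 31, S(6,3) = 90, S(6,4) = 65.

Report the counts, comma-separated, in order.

9330, 34105

i=7: T(7,1)=0+1·1=1 | T(7,2)=1+2·31=63 | T(7,3)=31+3·90=301 | T(7,4)=90+4·65=350
i=8: T(8,1)=0+1·1=1 | T(8,2)=1+2·63=127 | T(8,3)=63+3·301=966 | T(8,4)=301+4·350=1701
i=9: T(9,2)=1+2·127=255 | T(9,3)=127+3·966=3025 | T(9,4)=966+4·1701=7770
i=10: T(10,3)=255+3·3025=9330 | T(10,4)=3025+4·7770=34105
Read S(10,3) = 9330, S(10,4) = 34105.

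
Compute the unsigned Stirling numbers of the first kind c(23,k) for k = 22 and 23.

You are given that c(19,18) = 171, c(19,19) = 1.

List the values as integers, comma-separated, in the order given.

253, 1

row 20: T[20][19]=19·1+171=190  T[20][20]=19·0+1=1
row 21: T[21][20]=20·1+190=210  T[21][21]=20·0+1=1
row 22: T[22][21]=21·1+210=231  T[22][22]=21·0+1=1
row 23: T[23][22]=22·1+231=253  T[23][23]=22·0+1=1
Read c(23,22) = 253, c(23,23) = 1.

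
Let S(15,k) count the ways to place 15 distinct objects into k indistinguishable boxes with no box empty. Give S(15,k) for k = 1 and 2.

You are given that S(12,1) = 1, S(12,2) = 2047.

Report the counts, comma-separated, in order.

row 13: T[13][1]=1·1+0=1  T[13][2]=2·2047+1=4095
row 14: T[14][1]=1·1+0=1  T[14][2]=2·4095+1=8191
row 15: T[15][1]=1·1+0=1  T[15][2]=2·8191+1=16383
Read S(15,1) = 1, S(15,2) = 16383.

1, 16383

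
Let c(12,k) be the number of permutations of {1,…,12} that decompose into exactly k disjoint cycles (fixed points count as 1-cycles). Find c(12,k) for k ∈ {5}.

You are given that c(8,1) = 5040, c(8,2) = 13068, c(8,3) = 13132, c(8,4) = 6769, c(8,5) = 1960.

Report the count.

[9] T[9,2]:8*13068+5040=109584 · T[9,3]:8*13132+13068=118124 · T[9,4]:8*6769+13132=67284 · T[9,5]:8*1960+6769=22449
[10] T[10,3]:9*118124+109584=1172700 · T[10,4]:9*67284+118124=723680 · T[10,5]:9*22449+67284=269325
[11] T[11,4]:10*723680+1172700=8409500 · T[11,5]:10*269325+723680=3416930
[12] T[12,5]:11*3416930+8409500=45995730
Read c(12,5) = 45995730.

45995730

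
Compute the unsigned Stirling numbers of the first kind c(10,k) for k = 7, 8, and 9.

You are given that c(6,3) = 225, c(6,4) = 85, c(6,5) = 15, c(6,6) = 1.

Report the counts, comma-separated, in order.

9450, 870, 45

r7: T_7,4=6×85+225=735; T_7,5=6×15+85=175; T_7,6=6×1+15=21; T_7,7=6×0+1=1
r8: T_8,5=7×175+735=1960; T_8,6=7×21+175=322; T_8,7=7×1+21=28; T_8,8=7×0+1=1
r9: T_9,6=8×322+1960=4536; T_9,7=8×28+322=546; T_9,8=8×1+28=36; T_9,9=8×0+1=1
r10: T_10,7=9×546+4536=9450; T_10,8=9×36+546=870; T_10,9=9×1+36=45
Read c(10,7) = 9450, c(10,8) = 870, c(10,9) = 45.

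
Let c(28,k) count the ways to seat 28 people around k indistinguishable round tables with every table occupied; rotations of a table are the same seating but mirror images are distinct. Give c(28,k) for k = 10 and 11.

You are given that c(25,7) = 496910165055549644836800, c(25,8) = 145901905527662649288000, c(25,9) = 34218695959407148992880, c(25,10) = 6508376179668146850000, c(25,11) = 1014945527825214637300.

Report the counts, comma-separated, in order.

[26] T[26,8]:25*145901905527662649288000+496910165055549644836800=4144457803247115877036800 · T[26,9]:25*34218695959407148992880+145901905527662649288000=1001369304512841374110000 · T[26,10]:25*6508376179668146850000+34218695959407148992880=196928100451110820242880 · T[26,11]:25*1014945527825214637300+6508376179668146850000=31882014375298512782500
[27] T[27,9]:26*1001369304512841374110000+4144457803247115877036800=30180059720580991603896800 · T[27,10]:26*196928100451110820242880+1001369304512841374110000=6121499916241722700424880 · T[27,11]:26*31882014375298512782500+196928100451110820242880=1025860474208872152587880
[28] T[28,10]:27*6121499916241722700424880+30180059720580991603896800=195460557459107504515368560 · T[28,11]:27*1025860474208872152587880+6121499916241722700424880=33819732719881270820297640
Read c(28,10) = 195460557459107504515368560, c(28,11) = 33819732719881270820297640.

195460557459107504515368560, 33819732719881270820297640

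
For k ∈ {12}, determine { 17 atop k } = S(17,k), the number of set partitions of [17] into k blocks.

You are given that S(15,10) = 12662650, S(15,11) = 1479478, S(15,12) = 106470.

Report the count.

row 16: T[16][11]=11·1479478+12662650=28936908  T[16][12]=12·106470+1479478=2757118
row 17: T[17][12]=12·2757118+28936908=62022324
Read S(17,12) = 62022324.

62022324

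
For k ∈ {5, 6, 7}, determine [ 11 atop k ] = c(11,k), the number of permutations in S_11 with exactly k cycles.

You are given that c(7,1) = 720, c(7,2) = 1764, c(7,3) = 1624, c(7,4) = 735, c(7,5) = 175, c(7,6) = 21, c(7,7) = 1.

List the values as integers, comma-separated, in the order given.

3416930, 902055, 157773

row 8: T[8][2]=7·1764+720=13068  T[8][3]=7·1624+1764=13132  T[8][4]=7·735+1624=6769  T[8][5]=7·175+735=1960  T[8][6]=7·21+175=322  T[8][7]=7·1+21=28
row 9: T[9][3]=8·13132+13068=118124  T[9][4]=8·6769+13132=67284  T[9][5]=8·1960+6769=22449  T[9][6]=8·322+1960=4536  T[9][7]=8·28+322=546
row 10: T[10][4]=9·67284+118124=723680  T[10][5]=9·22449+67284=269325  T[10][6]=9·4536+22449=63273  T[10][7]=9·546+4536=9450
row 11: T[11][5]=10·269325+723680=3416930  T[11][6]=10·63273+269325=902055  T[11][7]=10·9450+63273=157773
Read c(11,5) = 3416930, c(11,6) = 902055, c(11,7) = 157773.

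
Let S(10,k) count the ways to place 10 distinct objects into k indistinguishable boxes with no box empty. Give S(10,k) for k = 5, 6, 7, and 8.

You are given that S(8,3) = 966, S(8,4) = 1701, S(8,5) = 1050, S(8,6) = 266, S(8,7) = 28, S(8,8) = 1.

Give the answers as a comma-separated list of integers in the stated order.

[9] T[9,4]:4*1701+966=7770 · T[9,5]:5*1050+1701=6951 · T[9,6]:6*266+1050=2646 · T[9,7]:7*28+266=462 · T[9,8]:8*1+28=36
[10] T[10,5]:5*6951+7770=42525 · T[10,6]:6*2646+6951=22827 · T[10,7]:7*462+2646=5880 · T[10,8]:8*36+462=750
Read S(10,5) = 42525, S(10,6) = 22827, S(10,7) = 5880, S(10,8) = 750.

42525, 22827, 5880, 750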